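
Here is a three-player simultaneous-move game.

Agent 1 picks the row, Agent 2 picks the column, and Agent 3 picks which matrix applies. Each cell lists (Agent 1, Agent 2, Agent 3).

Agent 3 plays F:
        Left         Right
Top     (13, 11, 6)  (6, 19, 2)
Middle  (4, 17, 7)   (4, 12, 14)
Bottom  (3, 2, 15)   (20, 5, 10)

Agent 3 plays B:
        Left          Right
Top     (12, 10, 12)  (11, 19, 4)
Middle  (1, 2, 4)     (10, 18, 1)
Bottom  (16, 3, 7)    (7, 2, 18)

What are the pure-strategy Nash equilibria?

The unique pure-strategy Nash equilibrium is (Top, Right, B).

Check each profile: it is a Nash equilibrium iff no player can strictly gain by switching unilaterally.
(Top, Left, F): Agent 2 can switch to Right (11 → 19). Not NE.
(Top, Left, B): Agent 1 can switch to Bottom (12 → 16). Not NE.
(Top, Right, F): Agent 1 can switch to Bottom (6 → 20). Not NE.
(Top, Right, B): Agent 1 gets 11, best alternative 10; Agent 2 gets 19, best alternative 10; Agent 3 gets 4, best alternative 2. No profitable deviation — NE.
(Middle, Left, F): Agent 1 can switch to Top (4 → 13). Not NE.
(Middle, Left, B): Agent 1 can switch to Top (1 → 12). Not NE.
(Middle, Right, F): Agent 1 can switch to Top (4 → 6). Not NE.
(The remaining 5 profiles each have a profitable deviation by the same check.)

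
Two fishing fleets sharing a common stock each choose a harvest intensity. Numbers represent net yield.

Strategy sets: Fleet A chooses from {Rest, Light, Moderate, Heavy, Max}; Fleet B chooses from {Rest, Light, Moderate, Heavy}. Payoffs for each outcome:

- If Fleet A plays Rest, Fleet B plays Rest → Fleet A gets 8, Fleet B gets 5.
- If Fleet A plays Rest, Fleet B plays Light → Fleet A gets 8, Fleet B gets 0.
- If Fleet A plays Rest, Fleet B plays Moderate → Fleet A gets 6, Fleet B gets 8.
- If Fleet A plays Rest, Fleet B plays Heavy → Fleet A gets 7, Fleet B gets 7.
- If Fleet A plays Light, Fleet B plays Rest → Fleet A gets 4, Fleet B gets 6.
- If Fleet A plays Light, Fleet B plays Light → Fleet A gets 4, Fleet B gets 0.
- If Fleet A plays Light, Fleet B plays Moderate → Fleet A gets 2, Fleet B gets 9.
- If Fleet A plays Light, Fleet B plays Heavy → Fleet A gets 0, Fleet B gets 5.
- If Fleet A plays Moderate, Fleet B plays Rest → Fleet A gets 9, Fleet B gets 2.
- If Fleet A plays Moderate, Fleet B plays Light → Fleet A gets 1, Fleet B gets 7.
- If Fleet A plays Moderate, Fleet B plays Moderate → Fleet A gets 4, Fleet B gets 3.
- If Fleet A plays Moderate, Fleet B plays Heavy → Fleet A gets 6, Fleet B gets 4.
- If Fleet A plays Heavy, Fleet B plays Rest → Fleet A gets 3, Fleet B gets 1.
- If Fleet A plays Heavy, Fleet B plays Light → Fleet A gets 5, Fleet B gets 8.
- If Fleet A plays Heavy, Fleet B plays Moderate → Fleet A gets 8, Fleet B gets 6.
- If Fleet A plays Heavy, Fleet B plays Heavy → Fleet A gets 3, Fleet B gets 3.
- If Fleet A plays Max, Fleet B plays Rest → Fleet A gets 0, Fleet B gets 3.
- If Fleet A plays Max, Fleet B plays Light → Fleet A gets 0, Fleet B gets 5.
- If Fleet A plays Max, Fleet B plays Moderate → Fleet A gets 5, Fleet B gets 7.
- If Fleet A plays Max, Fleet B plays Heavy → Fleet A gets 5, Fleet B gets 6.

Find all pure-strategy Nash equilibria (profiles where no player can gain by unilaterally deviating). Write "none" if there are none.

Fleet A against Rest: payoffs 8, 4, 9, 3, 0 → best response Moderate.
Fleet A against Light: payoffs 8, 4, 1, 5, 0 → best response Rest.
Fleet A against Moderate: payoffs 6, 2, 4, 8, 5 → best response Heavy.
Fleet A against Heavy: payoffs 7, 0, 6, 3, 5 → best response Rest.
Fleet B against Rest: payoffs 5, 0, 8, 7 → best response Moderate.
Fleet B against Light: payoffs 6, 0, 9, 5 → best response Moderate.
Fleet B against Moderate: payoffs 2, 7, 3, 4 → best response Light.
Fleet B against Heavy: payoffs 1, 8, 6, 3 → best response Light.
Fleet B against Max: payoffs 3, 5, 7, 6 → best response Moderate.
No profile is a mutual best response for all players.

No pure-strategy Nash equilibrium.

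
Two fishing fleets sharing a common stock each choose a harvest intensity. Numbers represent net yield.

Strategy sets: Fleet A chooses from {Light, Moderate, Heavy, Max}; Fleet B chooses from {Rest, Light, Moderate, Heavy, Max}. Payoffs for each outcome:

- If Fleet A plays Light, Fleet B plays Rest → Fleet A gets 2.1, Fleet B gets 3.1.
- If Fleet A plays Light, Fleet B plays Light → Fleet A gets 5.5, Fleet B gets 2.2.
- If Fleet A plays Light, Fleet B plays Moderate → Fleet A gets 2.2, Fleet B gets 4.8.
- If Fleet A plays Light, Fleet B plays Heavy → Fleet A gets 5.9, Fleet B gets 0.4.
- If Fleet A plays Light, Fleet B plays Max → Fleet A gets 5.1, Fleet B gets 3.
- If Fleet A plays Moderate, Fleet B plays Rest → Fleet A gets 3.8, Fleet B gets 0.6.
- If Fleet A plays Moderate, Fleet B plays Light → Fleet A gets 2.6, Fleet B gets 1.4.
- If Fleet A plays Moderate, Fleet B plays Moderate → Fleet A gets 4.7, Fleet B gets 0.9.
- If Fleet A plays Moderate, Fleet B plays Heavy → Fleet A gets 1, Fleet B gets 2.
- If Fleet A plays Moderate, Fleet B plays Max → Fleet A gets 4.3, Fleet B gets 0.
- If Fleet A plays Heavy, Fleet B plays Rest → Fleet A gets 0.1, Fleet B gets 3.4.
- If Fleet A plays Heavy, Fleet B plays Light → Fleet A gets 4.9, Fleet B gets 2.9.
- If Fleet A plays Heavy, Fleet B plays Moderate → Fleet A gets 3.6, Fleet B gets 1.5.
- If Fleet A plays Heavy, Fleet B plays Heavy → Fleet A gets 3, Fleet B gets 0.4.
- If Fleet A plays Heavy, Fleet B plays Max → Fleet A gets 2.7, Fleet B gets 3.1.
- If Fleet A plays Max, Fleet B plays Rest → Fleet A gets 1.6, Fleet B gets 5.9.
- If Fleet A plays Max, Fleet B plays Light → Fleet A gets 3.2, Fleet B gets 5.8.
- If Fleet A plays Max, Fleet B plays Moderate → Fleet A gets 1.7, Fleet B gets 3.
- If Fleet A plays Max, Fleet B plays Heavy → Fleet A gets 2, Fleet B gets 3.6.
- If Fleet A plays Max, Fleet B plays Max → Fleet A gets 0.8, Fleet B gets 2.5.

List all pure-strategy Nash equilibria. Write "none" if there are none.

(Light, Rest): Fleet A can switch to Moderate (2.1 → 3.8). Not NE.
(Light, Light): Fleet B can switch to Rest (2.2 → 3.1). Not NE.
(Light, Moderate): Fleet A can switch to Moderate (2.2 → 4.7). Not NE.
(Light, Heavy): Fleet B can switch to Rest (0.4 → 3.1). Not NE.
(Light, Max): Fleet B can switch to Rest (3 → 3.1). Not NE.
(Moderate, Rest): Fleet B can switch to Light (0.6 → 1.4). Not NE.
(Moderate, Light): Fleet A can switch to Light (2.6 → 5.5). Not NE.
(Moderate, Moderate): Fleet B can switch to Light (0.9 → 1.4). Not NE.
(The remaining 12 profiles each have a profitable deviation by the same check.)

none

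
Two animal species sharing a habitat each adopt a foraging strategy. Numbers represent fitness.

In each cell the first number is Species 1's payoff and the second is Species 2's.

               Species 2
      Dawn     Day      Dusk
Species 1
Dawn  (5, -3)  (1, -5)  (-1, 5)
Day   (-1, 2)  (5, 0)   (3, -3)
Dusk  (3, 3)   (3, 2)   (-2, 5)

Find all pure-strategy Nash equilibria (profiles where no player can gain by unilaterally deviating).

This game has no pure Nash equilibrium.

(Dawn, Dawn): Species 2 can switch to Dusk (-3 → 5). Not NE.
(Dawn, Day): Species 1 can switch to Day (1 → 5). Not NE.
(Dawn, Dusk): Species 1 can switch to Day (-1 → 3). Not NE.
(Day, Dawn): Species 1 can switch to Dawn (-1 → 5). Not NE.
(Day, Day): Species 2 can switch to Dawn (0 → 2). Not NE.
(Day, Dusk): Species 2 can switch to Dawn (-3 → 2). Not NE.
(Dusk, Dawn): Species 1 can switch to Dawn (3 → 5). Not NE.
(Dusk, Day): Species 1 can switch to Day (3 → 5). Not NE.
(The remaining 1 profile has a profitable deviation by the same check.)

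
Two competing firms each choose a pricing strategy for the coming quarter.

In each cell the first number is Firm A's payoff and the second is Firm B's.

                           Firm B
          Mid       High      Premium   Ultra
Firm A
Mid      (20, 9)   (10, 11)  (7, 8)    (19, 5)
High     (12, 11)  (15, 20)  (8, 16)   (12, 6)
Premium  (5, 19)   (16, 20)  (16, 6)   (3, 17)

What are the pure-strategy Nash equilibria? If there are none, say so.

(Mid, Mid): Firm B can switch to High (9 → 11). Not NE.
(Mid, High): Firm A can switch to High (10 → 15). Not NE.
(Mid, Premium): Firm A can switch to High (7 → 8). Not NE.
(Mid, Ultra): Firm B can switch to Mid (5 → 9). Not NE.
(High, Mid): Firm A can switch to Mid (12 → 20). Not NE.
(High, High): Firm A can switch to Premium (15 → 16). Not NE.
(High, Premium): Firm A can switch to Premium (8 → 16). Not NE.
(High, Ultra): Firm A can switch to Mid (12 → 19). Not NE.
(Premium, Mid): Firm A can switch to Mid (5 → 20). Not NE.
(Premium, High): Firm A gets 16, best alternative 15; Firm B gets 20, best alternative 19. No profitable deviation — NE.
(Premium, Premium): Firm B can switch to Mid (6 → 19). Not NE.
(Premium, Ultra): Firm A can switch to Mid (3 → 19). Not NE.

Pure NE: (Premium, High)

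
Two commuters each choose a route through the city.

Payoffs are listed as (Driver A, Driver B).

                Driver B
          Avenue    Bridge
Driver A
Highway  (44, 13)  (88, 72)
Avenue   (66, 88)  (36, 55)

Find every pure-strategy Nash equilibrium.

Driver A against Avenue: payoffs 44, 66 → best response Avenue.
Driver A against Bridge: payoffs 88, 36 → best response Highway.
Driver B against Highway: payoffs 13, 72 → best response Bridge.
Driver B against Avenue: payoffs 88, 55 → best response Avenue.
Mutual best responses: (Highway, Bridge); (Avenue, Avenue).

(Highway, Bridge), (Avenue, Avenue)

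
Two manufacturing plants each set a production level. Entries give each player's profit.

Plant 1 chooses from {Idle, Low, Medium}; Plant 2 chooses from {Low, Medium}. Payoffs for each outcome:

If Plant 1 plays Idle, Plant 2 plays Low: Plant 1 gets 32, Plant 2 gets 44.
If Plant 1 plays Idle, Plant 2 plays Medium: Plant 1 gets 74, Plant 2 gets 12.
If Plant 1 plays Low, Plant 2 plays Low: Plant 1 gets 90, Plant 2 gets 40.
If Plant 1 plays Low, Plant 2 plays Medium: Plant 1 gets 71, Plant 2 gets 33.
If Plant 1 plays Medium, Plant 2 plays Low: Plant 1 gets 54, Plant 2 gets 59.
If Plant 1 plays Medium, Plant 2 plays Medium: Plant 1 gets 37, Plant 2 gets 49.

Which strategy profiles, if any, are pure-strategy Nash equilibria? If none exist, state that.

For each player, find the best response to each opponent profile; mutual best responses are the pure NE.
Plant 1 against Low: payoffs 32, 90, 54 → best response Low.
Plant 1 against Medium: payoffs 74, 71, 37 → best response Idle.
Plant 2 against Idle: payoffs 44, 12 → best response Low.
Plant 2 against Low: payoffs 40, 33 → best response Low.
Plant 2 against Medium: payoffs 59, 49 → best response Low.
Mutual best responses: (Low, Low).

(Low, Low)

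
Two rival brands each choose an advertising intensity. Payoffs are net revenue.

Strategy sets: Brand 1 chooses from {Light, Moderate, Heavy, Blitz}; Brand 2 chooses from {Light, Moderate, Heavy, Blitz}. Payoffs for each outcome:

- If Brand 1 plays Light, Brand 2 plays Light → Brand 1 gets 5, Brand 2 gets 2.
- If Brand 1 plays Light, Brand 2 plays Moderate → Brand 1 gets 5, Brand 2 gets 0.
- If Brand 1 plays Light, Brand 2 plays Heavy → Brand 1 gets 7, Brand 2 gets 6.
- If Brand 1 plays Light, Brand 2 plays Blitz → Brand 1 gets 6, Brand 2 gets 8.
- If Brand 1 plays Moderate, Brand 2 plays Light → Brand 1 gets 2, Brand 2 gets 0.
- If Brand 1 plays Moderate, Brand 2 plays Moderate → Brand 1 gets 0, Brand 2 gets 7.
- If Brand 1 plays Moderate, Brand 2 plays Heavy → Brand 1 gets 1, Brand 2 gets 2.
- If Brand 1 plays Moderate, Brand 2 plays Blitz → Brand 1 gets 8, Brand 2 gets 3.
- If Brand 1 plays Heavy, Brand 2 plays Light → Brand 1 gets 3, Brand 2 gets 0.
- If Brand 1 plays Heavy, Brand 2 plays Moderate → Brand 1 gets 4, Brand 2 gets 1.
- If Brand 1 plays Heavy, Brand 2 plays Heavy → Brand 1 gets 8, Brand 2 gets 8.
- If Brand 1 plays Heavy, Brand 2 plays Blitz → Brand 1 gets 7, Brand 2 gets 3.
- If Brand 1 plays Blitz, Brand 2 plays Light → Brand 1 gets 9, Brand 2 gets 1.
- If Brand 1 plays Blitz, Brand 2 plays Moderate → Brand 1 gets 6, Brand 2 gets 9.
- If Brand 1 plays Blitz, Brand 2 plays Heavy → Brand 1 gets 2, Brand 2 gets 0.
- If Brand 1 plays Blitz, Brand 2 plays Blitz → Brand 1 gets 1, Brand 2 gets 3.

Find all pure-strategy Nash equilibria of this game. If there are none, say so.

(Heavy, Heavy), (Blitz, Moderate)

Mark each player's best response to every combination of opponents' strategies; a profile where every player is best-responding is a pure Nash equilibrium.
Brand 1 against Light: payoffs 5, 2, 3, 9 → best response Blitz.
Brand 1 against Moderate: payoffs 5, 0, 4, 6 → best response Blitz.
Brand 1 against Heavy: payoffs 7, 1, 8, 2 → best response Heavy.
Brand 1 against Blitz: payoffs 6, 8, 7, 1 → best response Moderate.
Brand 2 against Light: payoffs 2, 0, 6, 8 → best response Blitz.
Brand 2 against Moderate: payoffs 0, 7, 2, 3 → best response Moderate.
Brand 2 against Heavy: payoffs 0, 1, 8, 3 → best response Heavy.
Brand 2 against Blitz: payoffs 1, 9, 0, 3 → best response Moderate.
Mutual best responses: (Heavy, Heavy); (Blitz, Moderate).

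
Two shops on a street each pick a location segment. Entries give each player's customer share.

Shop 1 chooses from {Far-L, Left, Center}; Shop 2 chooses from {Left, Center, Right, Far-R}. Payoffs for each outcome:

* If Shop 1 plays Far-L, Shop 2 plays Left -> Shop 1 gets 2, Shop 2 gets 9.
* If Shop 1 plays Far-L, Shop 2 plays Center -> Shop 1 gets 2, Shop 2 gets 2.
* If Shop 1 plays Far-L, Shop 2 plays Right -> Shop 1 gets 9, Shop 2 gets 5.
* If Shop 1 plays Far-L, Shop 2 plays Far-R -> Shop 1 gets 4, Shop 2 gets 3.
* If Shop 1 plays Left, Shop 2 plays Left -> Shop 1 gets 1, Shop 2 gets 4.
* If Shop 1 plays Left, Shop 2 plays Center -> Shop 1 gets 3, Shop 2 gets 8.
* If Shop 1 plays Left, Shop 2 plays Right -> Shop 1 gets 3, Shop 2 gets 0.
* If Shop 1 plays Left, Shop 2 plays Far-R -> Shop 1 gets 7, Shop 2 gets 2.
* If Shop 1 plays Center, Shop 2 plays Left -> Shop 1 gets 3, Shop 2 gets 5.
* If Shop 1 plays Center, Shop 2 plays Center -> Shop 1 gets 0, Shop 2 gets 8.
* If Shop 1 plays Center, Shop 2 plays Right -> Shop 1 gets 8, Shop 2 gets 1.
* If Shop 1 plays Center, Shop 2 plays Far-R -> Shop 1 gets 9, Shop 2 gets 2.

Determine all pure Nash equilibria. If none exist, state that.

For each player, find the best response to each opponent profile; mutual best responses are the pure NE.
Shop 1 against Left: payoffs 2, 1, 3 → best response Center.
Shop 1 against Center: payoffs 2, 3, 0 → best response Left.
Shop 1 against Right: payoffs 9, 3, 8 → best response Far-L.
Shop 1 against Far-R: payoffs 4, 7, 9 → best response Center.
Shop 2 against Far-L: payoffs 9, 2, 5, 3 → best response Left.
Shop 2 against Left: payoffs 4, 8, 0, 2 → best response Center.
Shop 2 against Center: payoffs 5, 8, 1, 2 → best response Center.
Mutual best responses: (Left, Center).

The unique pure-strategy Nash equilibrium is (Left, Center).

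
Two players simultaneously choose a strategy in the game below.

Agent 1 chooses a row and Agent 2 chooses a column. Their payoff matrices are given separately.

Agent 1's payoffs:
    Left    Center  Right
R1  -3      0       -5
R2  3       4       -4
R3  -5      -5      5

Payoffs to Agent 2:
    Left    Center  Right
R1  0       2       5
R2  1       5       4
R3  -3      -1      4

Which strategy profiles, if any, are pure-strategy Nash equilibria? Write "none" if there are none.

Pure-strategy Nash equilibria: (R2, Center) and (R3, Right)

(R1, Left): Agent 1 can switch to R2 (-3 → 3). Not NE.
(R1, Center): Agent 1 can switch to R2 (0 → 4). Not NE.
(R1, Right): Agent 1 can switch to R2 (-5 → -4). Not NE.
(R2, Left): Agent 2 can switch to Center (1 → 5). Not NE.
(R2, Center): Agent 1 gets 4, best alternative 0; Agent 2 gets 5, best alternative 4. No profitable deviation — NE.
(R2, Right): Agent 1 can switch to R3 (-4 → 5). Not NE.
(R3, Left): Agent 1 can switch to R1 (-5 → -3). Not NE.
(R3, Center): Agent 1 can switch to R1 (-5 → 0). Not NE.
(R3, Right): Agent 1 gets 5, best alternative -4; Agent 2 gets 4, best alternative -1. No profitable deviation — NE.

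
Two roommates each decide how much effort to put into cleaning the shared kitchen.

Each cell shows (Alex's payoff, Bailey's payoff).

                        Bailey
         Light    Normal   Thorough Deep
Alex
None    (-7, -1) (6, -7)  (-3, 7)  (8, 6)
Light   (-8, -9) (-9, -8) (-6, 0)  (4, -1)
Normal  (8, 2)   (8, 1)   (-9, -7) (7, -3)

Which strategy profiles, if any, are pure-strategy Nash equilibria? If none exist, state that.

Alex against Light: payoffs -7, -8, 8 → best response Normal.
Alex against Normal: payoffs 6, -9, 8 → best response Normal.
Alex against Thorough: payoffs -3, -6, -9 → best response None.
Alex against Deep: payoffs 8, 4, 7 → best response None.
Bailey against None: payoffs -1, -7, 7, 6 → best response Thorough.
Bailey against Light: payoffs -9, -8, 0, -1 → best response Thorough.
Bailey against Normal: payoffs 2, 1, -7, -3 → best response Light.
Mutual best responses: (None, Thorough); (Normal, Light).

(None, Thorough) and (Normal, Light)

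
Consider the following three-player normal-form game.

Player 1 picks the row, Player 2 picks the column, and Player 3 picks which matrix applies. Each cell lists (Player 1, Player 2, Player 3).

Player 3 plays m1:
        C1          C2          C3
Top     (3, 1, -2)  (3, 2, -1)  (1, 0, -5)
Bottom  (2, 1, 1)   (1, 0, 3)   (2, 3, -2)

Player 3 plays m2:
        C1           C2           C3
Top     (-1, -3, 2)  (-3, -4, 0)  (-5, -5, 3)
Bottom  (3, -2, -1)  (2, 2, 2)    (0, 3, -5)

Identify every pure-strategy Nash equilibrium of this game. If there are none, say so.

(Bottom, C3, m1)

(Top, C1, m1): Player 2 can switch to C2 (1 → 2). Not NE.
(Top, C1, m2): Player 1 can switch to Bottom (-1 → 3). Not NE.
(Top, C2, m1): Player 3 can switch to m2 (-1 → 0). Not NE.
(Top, C2, m2): Player 1 can switch to Bottom (-3 → 2). Not NE.
(Top, C3, m1): Player 1 can switch to Bottom (1 → 2). Not NE.
(Top, C3, m2): Player 1 can switch to Bottom (-5 → 0). Not NE.
(Bottom, C1, m1): Player 1 can switch to Top (2 → 3). Not NE.
(Bottom, C1, m2): Player 2 can switch to C2 (-2 → 2). Not NE.
(Bottom, C2, m1): Player 1 can switch to Top (1 → 3). Not NE.
(Bottom, C2, m2): Player 2 can switch to C3 (2 → 3). Not NE.
(Bottom, C3, m1): Player 1 gets 2, best alternative 1; Player 2 gets 3, best alternative 1; Player 3 gets -2, best alternative -5. No profitable deviation — NE.
(The remaining 1 profile has a profitable deviation by the same check.)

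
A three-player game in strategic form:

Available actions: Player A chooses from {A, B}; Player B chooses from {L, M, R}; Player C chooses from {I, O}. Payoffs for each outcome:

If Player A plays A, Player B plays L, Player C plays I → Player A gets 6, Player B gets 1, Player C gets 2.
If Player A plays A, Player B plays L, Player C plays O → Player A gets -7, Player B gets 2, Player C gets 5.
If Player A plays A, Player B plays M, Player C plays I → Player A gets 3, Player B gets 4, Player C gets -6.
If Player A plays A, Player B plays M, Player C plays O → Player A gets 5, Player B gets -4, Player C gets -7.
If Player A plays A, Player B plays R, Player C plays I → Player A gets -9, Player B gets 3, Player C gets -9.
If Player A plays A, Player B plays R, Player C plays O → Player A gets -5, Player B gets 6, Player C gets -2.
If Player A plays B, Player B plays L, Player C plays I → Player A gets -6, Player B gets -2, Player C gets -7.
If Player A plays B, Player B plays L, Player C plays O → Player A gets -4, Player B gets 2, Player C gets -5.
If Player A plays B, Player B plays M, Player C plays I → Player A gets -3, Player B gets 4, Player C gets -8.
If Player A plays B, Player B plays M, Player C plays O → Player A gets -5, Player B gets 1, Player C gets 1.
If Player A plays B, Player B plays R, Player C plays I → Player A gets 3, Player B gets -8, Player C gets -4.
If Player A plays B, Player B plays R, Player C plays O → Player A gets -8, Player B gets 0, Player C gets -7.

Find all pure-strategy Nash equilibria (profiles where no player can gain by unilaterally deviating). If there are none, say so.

Pure-strategy Nash equilibria: (A, M, I), (A, R, O), (B, L, O)

(A, L, I): Player B can switch to M (1 → 4). Not NE.
(A, L, O): Player A can switch to B (-7 → -4). Not NE.
(A, M, I): Player A gets 3, best alternative -3; Player B gets 4, best alternative 3; Player C gets -6, best alternative -7. No profitable deviation — NE.
(A, M, O): Player B can switch to L (-4 → 2). Not NE.
(A, R, I): Player A can switch to B (-9 → 3). Not NE.
(A, R, O): Player A gets -5, best alternative -8; Player B gets 6, best alternative 2; Player C gets -2, best alternative -9. No profitable deviation — NE.
(B, L, I): Player A can switch to A (-6 → 6). Not NE.
(B, L, O): Player A gets -4, best alternative -7; Player B gets 2, best alternative 1; Player C gets -5, best alternative -7. No profitable deviation — NE.
(B, M, I): Player A can switch to A (-3 → 3). Not NE.
(B, M, O): Player A can switch to A (-5 → 5). Not NE.
(B, R, I): Player B can switch to L (-8 → -2). Not NE.
(B, R, O): Player A can switch to A (-8 → -5). Not NE.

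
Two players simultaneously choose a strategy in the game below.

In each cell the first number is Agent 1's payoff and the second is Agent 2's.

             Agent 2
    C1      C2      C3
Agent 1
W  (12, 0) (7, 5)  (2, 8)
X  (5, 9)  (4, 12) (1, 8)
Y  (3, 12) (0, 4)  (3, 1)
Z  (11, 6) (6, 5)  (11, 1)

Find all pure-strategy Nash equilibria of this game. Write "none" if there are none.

For each strategy profile, look for a profitable unilateral deviation.
(W, C1): Agent 2 can switch to C2 (0 → 5). Not NE.
(W, C2): Agent 2 can switch to C3 (5 → 8). Not NE.
(W, C3): Agent 1 can switch to Y (2 → 3). Not NE.
(X, C1): Agent 1 can switch to W (5 → 12). Not NE.
(X, C2): Agent 1 can switch to W (4 → 7). Not NE.
(X, C3): Agent 1 can switch to W (1 → 2). Not NE.
(Y, C1): Agent 1 can switch to W (3 → 12). Not NE.
(Y, C2): Agent 1 can switch to W (0 → 7). Not NE.
(Y, C3): Agent 1 can switch to Z (3 → 11). Not NE.
(Z, C1): Agent 1 can switch to W (11 → 12). Not NE.
(The remaining 2 profiles each have a profitable deviation by the same check.)

There is no pure-strategy Nash equilibrium.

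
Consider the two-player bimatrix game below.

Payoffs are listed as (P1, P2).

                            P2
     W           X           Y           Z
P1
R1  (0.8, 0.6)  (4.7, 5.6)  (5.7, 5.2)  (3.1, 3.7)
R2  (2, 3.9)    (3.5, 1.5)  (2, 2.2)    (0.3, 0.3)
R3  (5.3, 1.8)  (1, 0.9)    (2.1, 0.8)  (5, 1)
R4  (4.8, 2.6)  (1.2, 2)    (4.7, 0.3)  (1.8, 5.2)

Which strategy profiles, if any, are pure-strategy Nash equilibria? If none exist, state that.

(R1, W): P1 can switch to R2 (0.8 → 2). Not NE.
(R1, X): P1 gets 4.7, best alternative 3.5; P2 gets 5.6, best alternative 5.2. No profitable deviation — NE.
(R1, Y): P2 can switch to X (5.2 → 5.6). Not NE.
(R1, Z): P1 can switch to R3 (3.1 → 5). Not NE.
(R2, W): P1 can switch to R3 (2 → 5.3). Not NE.
(R2, X): P1 can switch to R1 (3.5 → 4.7). Not NE.
(R2, Y): P1 can switch to R1 (2 → 5.7). Not NE.
(R2, Z): P1 can switch to R1 (0.3 → 3.1). Not NE.
(R3, W): P1 gets 5.3, best alternative 4.8; P2 gets 1.8, best alternative 1. No profitable deviation — NE.
(R3, X): P1 can switch to R1 (1 → 4.7). Not NE.
(R3, Y): P1 can switch to R1 (2.1 → 5.7). Not NE.
(R3, Z): P2 can switch to W (1 → 1.8). Not NE.
(R4, W): P1 can switch to R3 (4.8 → 5.3). Not NE.
(R4, X): P1 can switch to R1 (1.2 → 4.7). Not NE.
(The remaining 2 profiles each have a profitable deviation by the same check.)

Pure-strategy Nash equilibria: (R1, X); (R3, W)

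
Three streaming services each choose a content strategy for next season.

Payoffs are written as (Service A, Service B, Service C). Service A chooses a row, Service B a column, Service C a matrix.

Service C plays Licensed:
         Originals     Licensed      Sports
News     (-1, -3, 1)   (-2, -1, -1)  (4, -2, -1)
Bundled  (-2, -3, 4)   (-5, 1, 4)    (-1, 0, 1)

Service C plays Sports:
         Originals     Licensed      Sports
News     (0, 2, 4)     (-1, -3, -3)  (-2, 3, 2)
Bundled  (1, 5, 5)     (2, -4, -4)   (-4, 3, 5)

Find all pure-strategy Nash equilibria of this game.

For each player, find the best response to each opponent profile; mutual best responses are the pure NE.
Service A against (Originals, Licensed): payoffs -1, -2 → best response News.
Service A against (Originals, Sports): payoffs 0, 1 → best response Bundled.
Service A against (Licensed, Licensed): payoffs -2, -5 → best response News.
Service A against (Licensed, Sports): payoffs -1, 2 → best response Bundled.
Service A against (Sports, Licensed): payoffs 4, -1 → best response News.
Service A against (Sports, Sports): payoffs -2, -4 → best response News.
Service B against (News, Licensed): payoffs -3, -1, -2 → best response Licensed.
Service B against (News, Sports): payoffs 2, -3, 3 → best response Sports.
Service B against (Bundled, Licensed): payoffs -3, 1, 0 → best response Licensed.
Service B against (Bundled, Sports): payoffs 5, -4, 3 → best response Originals.
Service C against (News, Originals): payoffs 1, 4 → best response Sports.
Service C against (News, Licensed): payoffs -1, -3 → best response Licensed.
Service C against (News, Sports): payoffs -1, 2 → best response Sports.
Service C against (Bundled, Originals): payoffs 4, 5 → best response Sports.
Service C against (Bundled, Licensed): payoffs 4, -4 → best response Licensed.
Service C against (Bundled, Sports): payoffs 1, 5 → best response Sports.
Mutual best responses: (News, Licensed, Licensed); (News, Sports, Sports); (Bundled, Originals, Sports).

The pure Nash equilibria are (News, Licensed, Licensed) and (News, Sports, Sports) and (Bundled, Originals, Sports).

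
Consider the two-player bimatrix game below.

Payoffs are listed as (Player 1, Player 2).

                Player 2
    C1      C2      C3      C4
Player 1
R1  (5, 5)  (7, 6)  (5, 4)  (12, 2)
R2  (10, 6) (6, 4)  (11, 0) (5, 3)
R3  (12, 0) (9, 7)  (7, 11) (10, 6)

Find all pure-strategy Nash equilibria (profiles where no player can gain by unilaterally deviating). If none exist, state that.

No pure-strategy Nash equilibrium.

Player 1 against C1: payoffs 5, 10, 12 → best response R3.
Player 1 against C2: payoffs 7, 6, 9 → best response R3.
Player 1 against C3: payoffs 5, 11, 7 → best response R2.
Player 1 against C4: payoffs 12, 5, 10 → best response R1.
Player 2 against R1: payoffs 5, 6, 4, 2 → best response C2.
Player 2 against R2: payoffs 6, 4, 0, 3 → best response C1.
Player 2 against R3: payoffs 0, 7, 11, 6 → best response C3.
No profile is a mutual best response for all players.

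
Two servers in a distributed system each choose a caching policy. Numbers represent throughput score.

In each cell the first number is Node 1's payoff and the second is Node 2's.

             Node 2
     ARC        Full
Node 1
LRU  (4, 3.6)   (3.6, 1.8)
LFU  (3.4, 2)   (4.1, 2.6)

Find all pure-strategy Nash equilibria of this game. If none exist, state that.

The pure Nash equilibria are (LRU, ARC), (LFU, Full).

Node 1 against ARC: payoffs 4, 3.4 → best response LRU.
Node 1 against Full: payoffs 3.6, 4.1 → best response LFU.
Node 2 against LRU: payoffs 3.6, 1.8 → best response ARC.
Node 2 against LFU: payoffs 2, 2.6 → best response Full.
Mutual best responses: (LRU, ARC); (LFU, Full).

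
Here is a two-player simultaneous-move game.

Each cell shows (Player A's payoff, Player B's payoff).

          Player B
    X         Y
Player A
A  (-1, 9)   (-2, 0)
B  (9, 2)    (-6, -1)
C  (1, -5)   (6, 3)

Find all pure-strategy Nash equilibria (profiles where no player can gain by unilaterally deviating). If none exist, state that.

(A, X): Player A can switch to B (-1 → 9). Not NE.
(A, Y): Player A can switch to C (-2 → 6). Not NE.
(B, X): Player A gets 9, best alternative 1; Player B gets 2, best alternative -1. No profitable deviation — NE.
(B, Y): Player A can switch to A (-6 → -2). Not NE.
(C, X): Player A can switch to B (1 → 9). Not NE.
(C, Y): Player A gets 6, best alternative -2; Player B gets 3, best alternative -5. No profitable deviation — NE.

The pure Nash equilibria are (B, X) and (C, Y).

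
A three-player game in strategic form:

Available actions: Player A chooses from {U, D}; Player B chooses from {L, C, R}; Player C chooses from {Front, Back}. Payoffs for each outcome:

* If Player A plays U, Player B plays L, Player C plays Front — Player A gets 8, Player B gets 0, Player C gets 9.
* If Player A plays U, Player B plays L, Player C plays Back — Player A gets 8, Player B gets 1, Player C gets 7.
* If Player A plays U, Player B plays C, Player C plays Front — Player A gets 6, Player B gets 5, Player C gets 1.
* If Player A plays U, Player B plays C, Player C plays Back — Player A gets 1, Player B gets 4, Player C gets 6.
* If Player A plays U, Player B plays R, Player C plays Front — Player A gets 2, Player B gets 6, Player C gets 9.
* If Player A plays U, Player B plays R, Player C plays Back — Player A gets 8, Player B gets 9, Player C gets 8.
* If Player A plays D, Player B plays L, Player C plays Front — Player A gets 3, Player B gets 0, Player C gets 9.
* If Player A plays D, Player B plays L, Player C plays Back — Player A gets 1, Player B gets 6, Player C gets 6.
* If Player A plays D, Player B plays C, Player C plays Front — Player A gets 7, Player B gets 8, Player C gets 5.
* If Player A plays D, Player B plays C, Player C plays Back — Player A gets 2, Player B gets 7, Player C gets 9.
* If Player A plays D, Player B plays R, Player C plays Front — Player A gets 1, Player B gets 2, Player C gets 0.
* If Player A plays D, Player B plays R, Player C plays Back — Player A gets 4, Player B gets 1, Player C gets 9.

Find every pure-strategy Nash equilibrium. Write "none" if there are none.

(U, L, Front): Player B can switch to C (0 → 5). Not NE.
(U, L, Back): Player B can switch to C (1 → 4). Not NE.
(U, C, Front): Player A can switch to D (6 → 7). Not NE.
(U, C, Back): Player A can switch to D (1 → 2). Not NE.
(U, R, Front): Player A gets 2, best alternative 1; Player B gets 6, best alternative 5; Player C gets 9, best alternative 8. No profitable deviation — NE.
(U, R, Back): Player C can switch to Front (8 → 9). Not NE.
(D, L, Front): Player A can switch to U (3 → 8). Not NE.
(D, L, Back): Player A can switch to U (1 → 8). Not NE.
(D, C, Front): Player C can switch to Back (5 → 9). Not NE.
(D, C, Back): Player A gets 2, best alternative 1; Player B gets 7, best alternative 6; Player C gets 9, best alternative 5. No profitable deviation — NE.
(D, R, Front): Player A can switch to U (1 → 2). Not NE.
(D, R, Back): Player A can switch to U (4 → 8). Not NE.

Pure-strategy Nash equilibria: (U, R, Front), (D, C, Back)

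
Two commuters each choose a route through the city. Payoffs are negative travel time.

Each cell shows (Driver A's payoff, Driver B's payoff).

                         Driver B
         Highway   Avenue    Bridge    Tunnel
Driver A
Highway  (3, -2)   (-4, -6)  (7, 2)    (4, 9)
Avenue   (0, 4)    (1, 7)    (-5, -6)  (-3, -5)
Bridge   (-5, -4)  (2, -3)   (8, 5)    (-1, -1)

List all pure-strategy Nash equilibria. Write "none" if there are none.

Pure-strategy Nash equilibria: (Highway, Tunnel) and (Bridge, Bridge)

(Highway, Highway): Driver B can switch to Bridge (-2 → 2). Not NE.
(Highway, Avenue): Driver A can switch to Avenue (-4 → 1). Not NE.
(Highway, Bridge): Driver A can switch to Bridge (7 → 8). Not NE.
(Highway, Tunnel): Driver A gets 4, best alternative -1; Driver B gets 9, best alternative 2. No profitable deviation — NE.
(Avenue, Highway): Driver A can switch to Highway (0 → 3). Not NE.
(Avenue, Avenue): Driver A can switch to Bridge (1 → 2). Not NE.
(Avenue, Bridge): Driver A can switch to Highway (-5 → 7). Not NE.
(Avenue, Tunnel): Driver A can switch to Highway (-3 → 4). Not NE.
(Bridge, Highway): Driver A can switch to Highway (-5 → 3). Not NE.
(Bridge, Avenue): Driver B can switch to Bridge (-3 → 5). Not NE.
(Bridge, Bridge): Driver A gets 8, best alternative 7; Driver B gets 5, best alternative -1. No profitable deviation — NE.
(Bridge, Tunnel): Driver A can switch to Highway (-1 → 4). Not NE.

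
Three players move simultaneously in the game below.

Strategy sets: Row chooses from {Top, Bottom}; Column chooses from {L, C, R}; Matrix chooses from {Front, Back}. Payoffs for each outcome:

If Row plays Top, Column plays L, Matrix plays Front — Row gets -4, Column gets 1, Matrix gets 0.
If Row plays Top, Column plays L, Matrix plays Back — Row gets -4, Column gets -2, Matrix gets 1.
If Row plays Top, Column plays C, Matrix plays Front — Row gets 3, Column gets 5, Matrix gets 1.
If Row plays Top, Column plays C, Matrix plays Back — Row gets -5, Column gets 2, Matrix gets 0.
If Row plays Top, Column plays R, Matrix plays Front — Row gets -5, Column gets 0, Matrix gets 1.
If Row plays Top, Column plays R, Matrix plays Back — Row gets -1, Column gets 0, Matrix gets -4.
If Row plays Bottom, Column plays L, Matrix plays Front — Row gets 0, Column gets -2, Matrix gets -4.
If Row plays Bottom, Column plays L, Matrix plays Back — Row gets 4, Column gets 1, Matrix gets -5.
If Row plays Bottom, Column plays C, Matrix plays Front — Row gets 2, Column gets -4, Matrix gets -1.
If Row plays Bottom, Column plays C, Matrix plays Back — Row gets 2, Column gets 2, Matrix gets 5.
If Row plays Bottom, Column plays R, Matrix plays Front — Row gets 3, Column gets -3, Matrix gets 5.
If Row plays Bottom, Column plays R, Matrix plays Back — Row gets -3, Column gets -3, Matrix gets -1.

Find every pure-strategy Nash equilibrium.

(Top, L, Front): Row can switch to Bottom (-4 → 0). Not NE.
(Top, L, Back): Row can switch to Bottom (-4 → 4). Not NE.
(Top, C, Front): Row gets 3, best alternative 2; Column gets 5, best alternative 1; Matrix gets 1, best alternative 0. No profitable deviation — NE.
(Top, C, Back): Row can switch to Bottom (-5 → 2). Not NE.
(Top, R, Front): Row can switch to Bottom (-5 → 3). Not NE.
(Top, R, Back): Column can switch to C (0 → 2). Not NE.
(Bottom, L, Front): Row gets 0, best alternative -4; Column gets -2, best alternative -3; Matrix gets -4, best alternative -5. No profitable deviation — NE.
(Bottom, L, Back): Column can switch to C (1 → 2). Not NE.
(Bottom, C, Back): Row gets 2, best alternative -5; Column gets 2, best alternative 1; Matrix gets 5, best alternative -1. No profitable deviation — NE.
(The remaining 3 profiles each have a profitable deviation by the same check.)

The pure Nash equilibria are (Top, C, Front), (Bottom, L, Front), (Bottom, C, Back).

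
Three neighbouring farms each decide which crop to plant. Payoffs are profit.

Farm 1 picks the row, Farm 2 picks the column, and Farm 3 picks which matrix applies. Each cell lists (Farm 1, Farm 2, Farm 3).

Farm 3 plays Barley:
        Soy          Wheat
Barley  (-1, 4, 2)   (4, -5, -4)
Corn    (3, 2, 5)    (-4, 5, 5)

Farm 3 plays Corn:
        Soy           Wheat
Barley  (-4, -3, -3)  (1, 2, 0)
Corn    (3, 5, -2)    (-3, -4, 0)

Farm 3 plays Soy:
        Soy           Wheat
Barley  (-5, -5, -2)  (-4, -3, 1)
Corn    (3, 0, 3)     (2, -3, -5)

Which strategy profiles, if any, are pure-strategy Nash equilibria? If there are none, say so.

Farm 1 against (Soy, Barley): payoffs -1, 3 → best response Corn.
Farm 1 against (Soy, Corn): payoffs -4, 3 → best response Corn.
Farm 1 against (Soy, Soy): payoffs -5, 3 → best response Corn.
Farm 1 against (Wheat, Barley): payoffs 4, -4 → best response Barley.
Farm 1 against (Wheat, Corn): payoffs 1, -3 → best response Barley.
Farm 1 against (Wheat, Soy): payoffs -4, 2 → best response Corn.
Farm 2 against (Barley, Barley): payoffs 4, -5 → best response Soy.
Farm 2 against (Barley, Corn): payoffs -3, 2 → best response Wheat.
Farm 2 against (Barley, Soy): payoffs -5, -3 → best response Wheat.
Farm 2 against (Corn, Barley): payoffs 2, 5 → best response Wheat.
Farm 2 against (Corn, Corn): payoffs 5, -4 → best response Soy.
Farm 2 against (Corn, Soy): payoffs 0, -3 → best response Soy.
Farm 3 against (Barley, Soy): payoffs 2, -3, -2 → best response Barley.
Farm 3 against (Barley, Wheat): payoffs -4, 0, 1 → best response Soy.
Farm 3 against (Corn, Soy): payoffs 5, -2, 3 → best response Barley.
Farm 3 against (Corn, Wheat): payoffs 5, 0, -5 → best response Barley.
No profile is a mutual best response for all players.

This game has no pure Nash equilibrium.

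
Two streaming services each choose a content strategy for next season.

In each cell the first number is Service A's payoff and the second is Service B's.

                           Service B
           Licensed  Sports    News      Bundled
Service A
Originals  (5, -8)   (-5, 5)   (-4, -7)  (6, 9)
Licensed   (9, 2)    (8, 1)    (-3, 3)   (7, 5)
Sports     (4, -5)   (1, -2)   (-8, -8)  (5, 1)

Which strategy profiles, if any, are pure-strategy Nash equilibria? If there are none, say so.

Mark each player's best response to every combination of opponents' strategies; a profile where every player is best-responding is a pure Nash equilibrium.
Service A against Licensed: payoffs 5, 9, 4 → best response Licensed.
Service A against Sports: payoffs -5, 8, 1 → best response Licensed.
Service A against News: payoffs -4, -3, -8 → best response Licensed.
Service A against Bundled: payoffs 6, 7, 5 → best response Licensed.
Service B against Originals: payoffs -8, 5, -7, 9 → best response Bundled.
Service B against Licensed: payoffs 2, 1, 3, 5 → best response Bundled.
Service B against Sports: payoffs -5, -2, -8, 1 → best response Bundled.
Mutual best responses: (Licensed, Bundled).

Pure NE: (Licensed, Bundled)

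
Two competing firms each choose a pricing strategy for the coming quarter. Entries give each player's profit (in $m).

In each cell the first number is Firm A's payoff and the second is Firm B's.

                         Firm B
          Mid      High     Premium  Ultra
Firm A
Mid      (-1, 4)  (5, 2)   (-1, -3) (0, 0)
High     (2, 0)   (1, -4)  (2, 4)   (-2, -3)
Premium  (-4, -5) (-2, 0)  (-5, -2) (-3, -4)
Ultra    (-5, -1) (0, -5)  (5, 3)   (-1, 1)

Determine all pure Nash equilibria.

Pure NE: (Ultra, Premium)

For each player, find the best response to each opponent profile; mutual best responses are the pure NE.
Firm A against Mid: payoffs -1, 2, -4, -5 → best response High.
Firm A against High: payoffs 5, 1, -2, 0 → best response Mid.
Firm A against Premium: payoffs -1, 2, -5, 5 → best response Ultra.
Firm A against Ultra: payoffs 0, -2, -3, -1 → best response Mid.
Firm B against Mid: payoffs 4, 2, -3, 0 → best response Mid.
Firm B against High: payoffs 0, -4, 4, -3 → best response Premium.
Firm B against Premium: payoffs -5, 0, -2, -4 → best response High.
Firm B against Ultra: payoffs -1, -5, 3, 1 → best response Premium.
Mutual best responses: (Ultra, Premium).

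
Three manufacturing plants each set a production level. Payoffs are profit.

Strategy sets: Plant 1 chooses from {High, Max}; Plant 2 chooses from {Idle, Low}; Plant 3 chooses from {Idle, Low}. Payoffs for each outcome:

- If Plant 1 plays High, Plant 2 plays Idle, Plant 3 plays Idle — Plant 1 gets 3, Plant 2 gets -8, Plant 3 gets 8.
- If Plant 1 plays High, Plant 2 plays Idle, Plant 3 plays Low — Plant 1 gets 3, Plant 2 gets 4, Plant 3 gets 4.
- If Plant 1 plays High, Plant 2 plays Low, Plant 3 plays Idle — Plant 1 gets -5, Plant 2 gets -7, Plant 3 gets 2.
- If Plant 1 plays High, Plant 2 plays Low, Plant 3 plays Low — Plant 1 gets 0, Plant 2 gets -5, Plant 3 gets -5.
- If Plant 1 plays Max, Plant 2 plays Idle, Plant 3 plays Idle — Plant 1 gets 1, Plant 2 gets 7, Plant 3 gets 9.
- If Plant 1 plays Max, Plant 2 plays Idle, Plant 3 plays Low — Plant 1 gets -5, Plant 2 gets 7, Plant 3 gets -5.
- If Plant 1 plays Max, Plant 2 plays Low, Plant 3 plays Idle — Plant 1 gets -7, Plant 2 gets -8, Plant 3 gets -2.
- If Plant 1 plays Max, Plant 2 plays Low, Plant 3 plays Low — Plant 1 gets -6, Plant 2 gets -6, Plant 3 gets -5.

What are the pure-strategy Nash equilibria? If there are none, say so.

Plant 1 against (Idle, Idle): payoffs 3, 1 → best response High.
Plant 1 against (Idle, Low): payoffs 3, -5 → best response High.
Plant 1 against (Low, Idle): payoffs -5, -7 → best response High.
Plant 1 against (Low, Low): payoffs 0, -6 → best response High.
Plant 2 against (High, Idle): payoffs -8, -7 → best response Low.
Plant 2 against (High, Low): payoffs 4, -5 → best response Idle.
Plant 2 against (Max, Idle): payoffs 7, -8 → best response Idle.
Plant 2 against (Max, Low): payoffs 7, -6 → best response Idle.
Plant 3 against (High, Idle): payoffs 8, 4 → best response Idle.
Plant 3 against (High, Low): payoffs 2, -5 → best response Idle.
Plant 3 against (Max, Idle): payoffs 9, -5 → best response Idle.
Plant 3 against (Max, Low): payoffs -2, -5 → best response Idle.
Mutual best responses: (High, Low, Idle).

(High, Low, Idle)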